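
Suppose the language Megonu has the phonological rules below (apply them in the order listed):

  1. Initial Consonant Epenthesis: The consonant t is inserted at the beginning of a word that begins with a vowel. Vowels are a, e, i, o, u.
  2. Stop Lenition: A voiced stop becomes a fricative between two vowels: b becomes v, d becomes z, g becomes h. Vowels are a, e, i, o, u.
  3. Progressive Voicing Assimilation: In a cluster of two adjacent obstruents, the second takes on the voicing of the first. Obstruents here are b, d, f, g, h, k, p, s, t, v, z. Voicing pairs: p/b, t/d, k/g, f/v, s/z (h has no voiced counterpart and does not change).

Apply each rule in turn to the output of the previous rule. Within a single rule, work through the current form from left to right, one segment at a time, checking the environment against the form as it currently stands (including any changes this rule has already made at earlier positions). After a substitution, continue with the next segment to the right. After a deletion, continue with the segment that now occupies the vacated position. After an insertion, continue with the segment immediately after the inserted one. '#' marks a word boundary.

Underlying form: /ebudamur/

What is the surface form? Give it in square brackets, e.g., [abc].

[tevuzamur]

1 Initial Consonant Epenthesis: [ebudamur] → [tebudamur]
2 Stop Lenition: [tebudamur] → [tevuzamur]
3 Progressive Voicing Assimilation: no change — [tevuzamur]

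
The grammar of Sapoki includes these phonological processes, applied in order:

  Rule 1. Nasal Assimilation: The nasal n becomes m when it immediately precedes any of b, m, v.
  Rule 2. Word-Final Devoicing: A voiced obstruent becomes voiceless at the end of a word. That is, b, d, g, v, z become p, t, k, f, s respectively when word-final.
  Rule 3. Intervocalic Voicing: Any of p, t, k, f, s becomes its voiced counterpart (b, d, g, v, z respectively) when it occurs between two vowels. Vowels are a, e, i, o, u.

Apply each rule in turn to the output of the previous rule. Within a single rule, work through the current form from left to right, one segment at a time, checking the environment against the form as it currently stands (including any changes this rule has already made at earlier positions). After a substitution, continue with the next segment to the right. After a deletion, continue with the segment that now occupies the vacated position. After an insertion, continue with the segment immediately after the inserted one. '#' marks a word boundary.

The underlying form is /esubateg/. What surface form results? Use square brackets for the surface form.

[ezubadek]

Rule 1 Nasal Assimilation: no change — [esubateg]
Rule 2 Word-Final Devoicing: [esubateg] → [esubatek]
Rule 3 Intervocalic Voicing: [esubatek] → [ezubadek]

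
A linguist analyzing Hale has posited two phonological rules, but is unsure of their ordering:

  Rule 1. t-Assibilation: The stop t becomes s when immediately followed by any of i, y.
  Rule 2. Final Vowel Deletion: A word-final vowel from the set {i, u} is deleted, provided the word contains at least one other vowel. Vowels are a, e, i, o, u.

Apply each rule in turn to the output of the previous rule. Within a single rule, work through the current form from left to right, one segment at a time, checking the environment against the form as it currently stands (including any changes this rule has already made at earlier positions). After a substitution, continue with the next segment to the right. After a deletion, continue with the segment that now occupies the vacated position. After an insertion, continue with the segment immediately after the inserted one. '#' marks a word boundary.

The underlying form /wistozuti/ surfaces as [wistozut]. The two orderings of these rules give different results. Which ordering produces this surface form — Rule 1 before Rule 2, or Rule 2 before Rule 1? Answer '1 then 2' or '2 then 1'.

2 then 1

Order 1 then 2:
  1 t-Assibilation: [wistozuti] → [wistozusi]
  2 Final Vowel Deletion: [wistozusi] → [wistozus]
  result: [wistozus]
Order 2 then 1:
  2 Final Vowel Deletion: [wistozuti] → [wistozut]
  1 t-Assibilation: no change — [wistozut]
  result: [wistozut]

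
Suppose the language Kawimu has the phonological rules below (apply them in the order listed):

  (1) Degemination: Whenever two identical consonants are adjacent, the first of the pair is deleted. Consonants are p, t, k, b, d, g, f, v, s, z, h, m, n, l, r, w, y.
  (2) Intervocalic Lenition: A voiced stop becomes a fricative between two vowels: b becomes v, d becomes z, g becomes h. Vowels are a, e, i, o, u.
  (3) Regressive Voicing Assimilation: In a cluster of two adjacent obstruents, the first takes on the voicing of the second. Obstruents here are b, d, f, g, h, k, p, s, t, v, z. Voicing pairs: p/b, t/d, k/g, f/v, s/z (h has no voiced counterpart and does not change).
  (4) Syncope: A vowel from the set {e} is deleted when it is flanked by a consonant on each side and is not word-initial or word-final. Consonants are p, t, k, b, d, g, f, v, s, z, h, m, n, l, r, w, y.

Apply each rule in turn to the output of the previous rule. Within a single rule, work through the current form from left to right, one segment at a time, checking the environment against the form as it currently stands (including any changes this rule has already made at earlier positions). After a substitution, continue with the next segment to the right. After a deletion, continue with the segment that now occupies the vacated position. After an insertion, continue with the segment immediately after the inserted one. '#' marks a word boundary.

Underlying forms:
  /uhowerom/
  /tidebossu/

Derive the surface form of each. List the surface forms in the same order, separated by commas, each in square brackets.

[uhowrom], [tizvosu]

/uhowerom/:
  (1) Degemination: no change — [uhowerom]
  (2) Intervocalic Lenition: no change — [uhowerom]
  (3) Regressive Voicing Assimilation: no change — [uhowerom]
  (4) Syncope: [uhowerom] → [uhowrom]
/tidebossu/:
  (1) Degemination: [tidebossu] → [tidebosu]
  (2) Intervocalic Lenition: [tidebosu] → [tizevosu]
  (3) Regressive Voicing Assimilation: no change — [tizevosu]
  (4) Syncope: [tizevosu] → [tizvosu]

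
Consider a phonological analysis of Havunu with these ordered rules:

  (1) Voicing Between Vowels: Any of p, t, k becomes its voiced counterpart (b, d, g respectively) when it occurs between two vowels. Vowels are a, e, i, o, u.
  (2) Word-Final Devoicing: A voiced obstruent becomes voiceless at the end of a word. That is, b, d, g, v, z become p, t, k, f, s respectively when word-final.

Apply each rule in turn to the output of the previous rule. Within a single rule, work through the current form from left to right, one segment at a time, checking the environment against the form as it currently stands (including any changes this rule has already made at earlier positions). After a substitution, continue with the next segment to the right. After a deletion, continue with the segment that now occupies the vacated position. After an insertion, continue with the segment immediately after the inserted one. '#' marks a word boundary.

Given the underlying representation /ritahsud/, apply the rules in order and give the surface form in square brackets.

(1) Voicing Between Vowels: [ritahsud] → [ridahsud]
(2) Word-Final Devoicing: [ridahsud] → [ridahsut]

[ridahsut]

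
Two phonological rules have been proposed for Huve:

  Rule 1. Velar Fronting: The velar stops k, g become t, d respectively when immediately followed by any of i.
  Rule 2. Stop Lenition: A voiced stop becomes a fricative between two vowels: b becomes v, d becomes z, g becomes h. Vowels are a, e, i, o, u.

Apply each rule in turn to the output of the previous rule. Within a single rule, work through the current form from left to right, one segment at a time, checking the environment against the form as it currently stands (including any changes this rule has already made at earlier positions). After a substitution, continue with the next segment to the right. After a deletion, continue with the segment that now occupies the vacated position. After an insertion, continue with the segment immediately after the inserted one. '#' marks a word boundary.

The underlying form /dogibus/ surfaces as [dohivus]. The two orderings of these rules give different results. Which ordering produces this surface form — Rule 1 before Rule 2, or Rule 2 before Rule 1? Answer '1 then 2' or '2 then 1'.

Order 1 then 2:
  1 Velar Fronting: [dogibus] → [dodibus]
  2 Stop Lenition: [dodibus] → [dozivus]
  result: [dozivus]
Order 2 then 1:
  2 Stop Lenition: [dogibus] → [dohivus]
  1 Velar Fronting: no change — [dohivus]
  result: [dohivus]

2 then 1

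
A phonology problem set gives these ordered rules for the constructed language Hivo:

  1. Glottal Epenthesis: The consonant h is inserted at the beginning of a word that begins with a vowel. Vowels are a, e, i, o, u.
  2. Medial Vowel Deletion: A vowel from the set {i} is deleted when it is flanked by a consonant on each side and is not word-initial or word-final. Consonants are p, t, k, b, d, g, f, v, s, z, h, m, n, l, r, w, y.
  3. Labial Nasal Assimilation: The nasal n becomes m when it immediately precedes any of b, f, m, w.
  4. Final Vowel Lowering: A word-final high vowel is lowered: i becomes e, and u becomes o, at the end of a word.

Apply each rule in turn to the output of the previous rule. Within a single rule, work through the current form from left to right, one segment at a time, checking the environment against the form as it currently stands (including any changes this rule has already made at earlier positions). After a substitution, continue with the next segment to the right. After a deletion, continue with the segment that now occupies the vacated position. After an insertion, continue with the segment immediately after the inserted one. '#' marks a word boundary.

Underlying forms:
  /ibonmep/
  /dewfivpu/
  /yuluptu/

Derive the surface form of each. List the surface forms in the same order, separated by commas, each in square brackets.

[hbommep], [dewfvpo], [yulupto]

/ibonmep/:
  1 Glottal Epenthesis: [ibonmep] → [hibonmep]
  2 Medial Vowel Deletion: [hibonmep] → [hbonmep]
  3 Labial Nasal Assimilation: [hbonmep] → [hbommep]
  4 Final Vowel Lowering: no change — [hbommep]
/dewfivpu/:
  1 Glottal Epenthesis: no change — [dewfivpu]
  2 Medial Vowel Deletion: [dewfivpu] → [dewfvpu]
  3 Labial Nasal Assimilation: no change — [dewfvpu]
  4 Final Vowel Lowering: [dewfvpu] → [dewfvpo]
/yuluptu/:
  1 Glottal Epenthesis: no change — [yuluptu]
  2 Medial Vowel Deletion: no change — [yuluptu]
  3 Labial Nasal Assimilation: no change — [yuluptu]
  4 Final Vowel Lowering: [yuluptu] → [yulupto]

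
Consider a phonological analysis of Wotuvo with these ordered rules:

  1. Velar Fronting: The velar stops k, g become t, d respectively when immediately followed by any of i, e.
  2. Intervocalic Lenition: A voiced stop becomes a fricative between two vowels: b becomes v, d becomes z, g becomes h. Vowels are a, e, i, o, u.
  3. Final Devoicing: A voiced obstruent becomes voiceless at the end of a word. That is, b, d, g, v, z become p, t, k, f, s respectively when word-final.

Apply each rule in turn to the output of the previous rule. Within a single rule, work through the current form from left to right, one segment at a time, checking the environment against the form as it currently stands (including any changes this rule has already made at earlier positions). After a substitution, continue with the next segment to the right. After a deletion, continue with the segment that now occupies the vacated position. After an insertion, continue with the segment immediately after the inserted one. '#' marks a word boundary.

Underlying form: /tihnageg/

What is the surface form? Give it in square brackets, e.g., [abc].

1 Velar Fronting: [tihnageg] → [tihnadeg]
2 Intervocalic Lenition: [tihnadeg] → [tihnazeg]
3 Final Devoicing: [tihnazeg] → [tihnazek]

[tihnazek]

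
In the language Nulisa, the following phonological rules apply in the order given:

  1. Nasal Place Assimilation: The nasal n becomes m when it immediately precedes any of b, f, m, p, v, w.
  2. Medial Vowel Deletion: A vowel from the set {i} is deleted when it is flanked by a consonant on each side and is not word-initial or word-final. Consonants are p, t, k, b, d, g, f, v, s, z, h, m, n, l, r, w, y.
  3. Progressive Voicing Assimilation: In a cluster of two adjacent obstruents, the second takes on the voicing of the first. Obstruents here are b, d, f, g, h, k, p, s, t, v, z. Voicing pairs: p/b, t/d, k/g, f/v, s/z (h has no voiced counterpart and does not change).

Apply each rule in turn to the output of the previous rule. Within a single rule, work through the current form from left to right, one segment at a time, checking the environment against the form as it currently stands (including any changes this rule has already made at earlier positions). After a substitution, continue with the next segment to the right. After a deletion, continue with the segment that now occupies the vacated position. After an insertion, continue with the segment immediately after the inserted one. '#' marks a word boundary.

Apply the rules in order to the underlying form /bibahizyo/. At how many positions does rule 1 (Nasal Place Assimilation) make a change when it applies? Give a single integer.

1 Nasal Place Assimilation: no change — [bibahizyo]
2 Medial Vowel Deletion: [bibahizyo] → [bbahzyo]
3 Progressive Voicing Assimilation: [bbahzyo] → [bbahsyo]
Rule 1 changed 0 position(s).

0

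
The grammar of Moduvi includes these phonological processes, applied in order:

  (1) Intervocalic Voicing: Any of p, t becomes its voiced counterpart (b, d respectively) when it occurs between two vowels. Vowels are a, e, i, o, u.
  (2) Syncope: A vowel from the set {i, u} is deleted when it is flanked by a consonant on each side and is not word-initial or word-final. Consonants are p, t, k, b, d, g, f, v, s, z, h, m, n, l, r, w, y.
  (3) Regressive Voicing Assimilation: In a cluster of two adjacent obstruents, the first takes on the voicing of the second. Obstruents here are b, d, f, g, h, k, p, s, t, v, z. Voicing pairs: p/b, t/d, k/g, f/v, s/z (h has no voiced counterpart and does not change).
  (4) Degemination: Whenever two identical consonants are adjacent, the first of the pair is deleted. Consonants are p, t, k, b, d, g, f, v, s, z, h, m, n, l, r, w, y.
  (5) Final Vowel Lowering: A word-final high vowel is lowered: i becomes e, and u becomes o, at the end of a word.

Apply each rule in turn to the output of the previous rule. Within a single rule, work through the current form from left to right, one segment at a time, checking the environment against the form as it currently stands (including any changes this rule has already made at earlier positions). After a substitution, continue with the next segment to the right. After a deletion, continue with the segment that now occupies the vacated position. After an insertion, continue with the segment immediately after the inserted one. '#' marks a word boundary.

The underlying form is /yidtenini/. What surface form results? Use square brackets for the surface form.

(1) Intervocalic Voicing: no change — [yidtenini]
(2) Syncope: [yidtenini] → [ydtenni]
(3) Regressive Voicing Assimilation: [ydtenni] → [yttenni]
(4) Degemination: [yttenni] → [yteni]
(5) Final Vowel Lowering: [yteni] → [ytene]

[ytene]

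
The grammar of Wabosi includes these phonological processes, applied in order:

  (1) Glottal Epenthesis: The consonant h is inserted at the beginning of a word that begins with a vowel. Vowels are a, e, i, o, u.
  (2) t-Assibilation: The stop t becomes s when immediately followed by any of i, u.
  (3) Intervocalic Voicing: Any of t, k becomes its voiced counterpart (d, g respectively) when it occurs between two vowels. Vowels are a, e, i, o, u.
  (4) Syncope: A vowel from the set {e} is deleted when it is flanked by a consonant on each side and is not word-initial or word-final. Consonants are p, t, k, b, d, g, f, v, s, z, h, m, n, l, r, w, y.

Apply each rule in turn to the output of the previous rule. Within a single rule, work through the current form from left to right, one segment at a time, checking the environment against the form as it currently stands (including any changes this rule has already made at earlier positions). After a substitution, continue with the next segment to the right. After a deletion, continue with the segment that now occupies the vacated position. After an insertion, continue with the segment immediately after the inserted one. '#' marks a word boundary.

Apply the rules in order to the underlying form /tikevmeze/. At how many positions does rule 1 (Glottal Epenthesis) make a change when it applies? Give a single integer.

(1) Glottal Epenthesis: no change — [tikevmeze]
(2) t-Assibilation: [tikevmeze] → [sikevmeze]
(3) Intervocalic Voicing: [sikevmeze] → [sigevmeze]
(4) Syncope: [sigevmeze] → [sigvmze]
Rule 1 changed 0 position(s).

0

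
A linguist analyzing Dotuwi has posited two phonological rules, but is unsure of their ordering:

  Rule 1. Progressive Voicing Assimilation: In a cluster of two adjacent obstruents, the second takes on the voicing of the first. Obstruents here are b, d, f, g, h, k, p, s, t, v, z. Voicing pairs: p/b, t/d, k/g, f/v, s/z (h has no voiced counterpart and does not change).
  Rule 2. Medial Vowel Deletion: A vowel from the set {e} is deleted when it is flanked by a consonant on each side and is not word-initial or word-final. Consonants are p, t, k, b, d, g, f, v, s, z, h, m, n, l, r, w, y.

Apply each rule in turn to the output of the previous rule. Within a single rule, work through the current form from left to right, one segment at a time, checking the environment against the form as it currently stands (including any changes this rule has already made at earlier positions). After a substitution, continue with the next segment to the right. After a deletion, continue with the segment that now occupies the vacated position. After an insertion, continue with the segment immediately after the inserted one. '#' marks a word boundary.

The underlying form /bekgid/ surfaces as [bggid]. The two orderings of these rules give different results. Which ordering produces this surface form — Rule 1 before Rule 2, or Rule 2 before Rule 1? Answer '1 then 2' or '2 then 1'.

Order 1 then 2:
  1 Progressive Voicing Assimilation: [bekgid] → [bekkid]
  2 Medial Vowel Deletion: [bekkid] → [bkkid]
  result: [bkkid]
Order 2 then 1:
  2 Medial Vowel Deletion: [bekgid] → [bkgid]
  1 Progressive Voicing Assimilation: [bkgid] → [bggid]
  result: [bggid]

2 then 1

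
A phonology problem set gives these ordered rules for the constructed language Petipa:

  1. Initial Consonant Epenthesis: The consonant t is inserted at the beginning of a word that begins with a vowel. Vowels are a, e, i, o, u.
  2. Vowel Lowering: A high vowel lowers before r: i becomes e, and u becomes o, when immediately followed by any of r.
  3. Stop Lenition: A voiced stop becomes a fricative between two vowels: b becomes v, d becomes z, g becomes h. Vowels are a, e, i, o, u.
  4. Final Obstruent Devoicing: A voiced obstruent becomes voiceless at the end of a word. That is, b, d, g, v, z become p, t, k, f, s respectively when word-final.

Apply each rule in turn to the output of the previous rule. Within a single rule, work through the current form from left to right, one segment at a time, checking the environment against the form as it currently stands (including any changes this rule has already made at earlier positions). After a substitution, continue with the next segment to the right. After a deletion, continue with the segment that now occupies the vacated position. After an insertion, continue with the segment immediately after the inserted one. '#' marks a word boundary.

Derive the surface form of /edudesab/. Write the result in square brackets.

[tezuzesap]

1 Initial Consonant Epenthesis: [edudesab] → [tedudesab]
2 Vowel Lowering: no change — [tedudesab]
3 Stop Lenition: [tedudesab] → [tezuzesab]
4 Final Obstruent Devoicing: [tezuzesab] → [tezuzesap]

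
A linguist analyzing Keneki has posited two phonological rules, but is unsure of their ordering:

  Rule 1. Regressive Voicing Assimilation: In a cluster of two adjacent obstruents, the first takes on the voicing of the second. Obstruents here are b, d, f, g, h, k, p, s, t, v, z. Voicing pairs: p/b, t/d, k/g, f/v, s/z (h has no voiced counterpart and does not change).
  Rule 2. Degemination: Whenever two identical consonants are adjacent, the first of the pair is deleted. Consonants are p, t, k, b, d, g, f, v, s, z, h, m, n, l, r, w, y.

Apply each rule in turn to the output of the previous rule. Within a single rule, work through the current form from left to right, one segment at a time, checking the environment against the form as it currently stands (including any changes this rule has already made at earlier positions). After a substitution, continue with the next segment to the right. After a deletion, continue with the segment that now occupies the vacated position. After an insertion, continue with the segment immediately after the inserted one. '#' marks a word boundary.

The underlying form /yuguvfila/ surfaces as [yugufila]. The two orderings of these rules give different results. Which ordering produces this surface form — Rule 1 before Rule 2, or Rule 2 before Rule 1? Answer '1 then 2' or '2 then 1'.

1 then 2

Order 1 then 2:
  1 Regressive Voicing Assimilation: [yuguvfila] → [yuguffila]
  2 Degemination: [yuguffila] → [yugufila]
  result: [yugufila]
Order 2 then 1:
  2 Degemination: no change — [yuguvfila]
  1 Regressive Voicing Assimilation: [yuguvfila] → [yuguffila]
  result: [yuguffila]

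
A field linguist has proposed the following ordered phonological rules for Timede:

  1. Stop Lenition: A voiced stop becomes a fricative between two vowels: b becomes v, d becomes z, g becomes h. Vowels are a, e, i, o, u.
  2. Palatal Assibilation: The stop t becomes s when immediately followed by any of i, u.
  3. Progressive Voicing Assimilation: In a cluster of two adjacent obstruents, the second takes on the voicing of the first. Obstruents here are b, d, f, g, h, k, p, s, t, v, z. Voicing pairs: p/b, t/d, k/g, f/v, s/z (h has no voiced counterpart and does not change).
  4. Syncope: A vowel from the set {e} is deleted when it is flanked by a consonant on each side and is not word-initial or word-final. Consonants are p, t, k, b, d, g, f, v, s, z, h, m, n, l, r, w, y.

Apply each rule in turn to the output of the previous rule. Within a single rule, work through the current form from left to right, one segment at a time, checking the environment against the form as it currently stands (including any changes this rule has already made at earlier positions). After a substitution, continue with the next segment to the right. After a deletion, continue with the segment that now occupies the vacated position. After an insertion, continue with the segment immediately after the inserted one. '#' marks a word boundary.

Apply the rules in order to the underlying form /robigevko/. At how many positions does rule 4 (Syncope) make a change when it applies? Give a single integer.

1 Stop Lenition: [robigevko] → [rovihevko]
2 Palatal Assibilation: no change — [rovihevko]
3 Progressive Voicing Assimilation: [rovihevko] → [rovihevgo]
4 Syncope: [rovihevgo] → [rovihvgo]
Rule 4 changed 1 position(s).

1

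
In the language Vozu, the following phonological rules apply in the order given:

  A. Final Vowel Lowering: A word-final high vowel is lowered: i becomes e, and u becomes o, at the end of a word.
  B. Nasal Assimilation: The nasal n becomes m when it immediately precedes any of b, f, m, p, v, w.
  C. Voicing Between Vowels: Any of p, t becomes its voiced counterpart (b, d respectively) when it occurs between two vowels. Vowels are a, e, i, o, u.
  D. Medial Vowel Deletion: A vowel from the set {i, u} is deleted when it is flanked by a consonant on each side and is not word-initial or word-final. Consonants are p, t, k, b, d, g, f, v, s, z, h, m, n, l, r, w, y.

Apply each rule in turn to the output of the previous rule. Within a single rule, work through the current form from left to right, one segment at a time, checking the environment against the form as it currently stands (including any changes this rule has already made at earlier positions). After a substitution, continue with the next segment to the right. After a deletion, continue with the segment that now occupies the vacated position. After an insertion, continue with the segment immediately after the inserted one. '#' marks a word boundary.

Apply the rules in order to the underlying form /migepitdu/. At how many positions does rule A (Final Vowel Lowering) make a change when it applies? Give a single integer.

A Final Vowel Lowering: [migepitdu] → [migepitdo]
B Nasal Assimilation: no change — [migepitdo]
C Voicing Between Vowels: [migepitdo] → [migebitdo]
D Medial Vowel Deletion: [migebitdo] → [mgebtdo]
Rule A changed 1 position(s).

1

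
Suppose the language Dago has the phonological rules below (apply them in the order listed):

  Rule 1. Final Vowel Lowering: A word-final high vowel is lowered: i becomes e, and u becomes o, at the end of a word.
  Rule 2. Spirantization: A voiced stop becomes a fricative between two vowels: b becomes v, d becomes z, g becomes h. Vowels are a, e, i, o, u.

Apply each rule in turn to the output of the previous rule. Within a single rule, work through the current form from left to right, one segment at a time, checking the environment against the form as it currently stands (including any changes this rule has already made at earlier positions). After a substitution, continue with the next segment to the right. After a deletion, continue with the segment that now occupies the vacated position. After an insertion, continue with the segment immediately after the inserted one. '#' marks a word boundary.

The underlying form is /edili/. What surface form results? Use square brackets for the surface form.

[ezile]

Rule 1 Final Vowel Lowering: [edili] → [edile]
Rule 2 Spirantization: [edile] → [ezile]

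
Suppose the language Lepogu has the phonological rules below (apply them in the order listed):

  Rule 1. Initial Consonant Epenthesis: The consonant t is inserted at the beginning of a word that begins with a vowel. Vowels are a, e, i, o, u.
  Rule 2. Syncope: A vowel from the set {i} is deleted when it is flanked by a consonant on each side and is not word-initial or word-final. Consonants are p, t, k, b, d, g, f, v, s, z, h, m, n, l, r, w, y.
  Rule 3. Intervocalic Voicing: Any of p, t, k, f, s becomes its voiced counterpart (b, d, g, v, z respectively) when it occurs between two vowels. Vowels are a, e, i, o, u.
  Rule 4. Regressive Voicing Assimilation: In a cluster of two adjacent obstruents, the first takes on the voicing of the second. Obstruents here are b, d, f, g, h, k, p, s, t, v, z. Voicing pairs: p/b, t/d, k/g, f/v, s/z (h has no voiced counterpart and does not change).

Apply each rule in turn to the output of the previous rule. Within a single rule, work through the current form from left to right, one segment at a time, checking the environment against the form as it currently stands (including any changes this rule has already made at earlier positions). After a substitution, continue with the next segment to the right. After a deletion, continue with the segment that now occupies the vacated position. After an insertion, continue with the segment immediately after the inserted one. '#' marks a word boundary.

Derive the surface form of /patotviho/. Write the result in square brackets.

[padodfho]

Rule 1 Initial Consonant Epenthesis: no change — [patotviho]
Rule 2 Syncope: [patotviho] → [patotvho]
Rule 3 Intervocalic Voicing: [patotvho] → [padotvho]
Rule 4 Regressive Voicing Assimilation: [padotvho] → [padodfho]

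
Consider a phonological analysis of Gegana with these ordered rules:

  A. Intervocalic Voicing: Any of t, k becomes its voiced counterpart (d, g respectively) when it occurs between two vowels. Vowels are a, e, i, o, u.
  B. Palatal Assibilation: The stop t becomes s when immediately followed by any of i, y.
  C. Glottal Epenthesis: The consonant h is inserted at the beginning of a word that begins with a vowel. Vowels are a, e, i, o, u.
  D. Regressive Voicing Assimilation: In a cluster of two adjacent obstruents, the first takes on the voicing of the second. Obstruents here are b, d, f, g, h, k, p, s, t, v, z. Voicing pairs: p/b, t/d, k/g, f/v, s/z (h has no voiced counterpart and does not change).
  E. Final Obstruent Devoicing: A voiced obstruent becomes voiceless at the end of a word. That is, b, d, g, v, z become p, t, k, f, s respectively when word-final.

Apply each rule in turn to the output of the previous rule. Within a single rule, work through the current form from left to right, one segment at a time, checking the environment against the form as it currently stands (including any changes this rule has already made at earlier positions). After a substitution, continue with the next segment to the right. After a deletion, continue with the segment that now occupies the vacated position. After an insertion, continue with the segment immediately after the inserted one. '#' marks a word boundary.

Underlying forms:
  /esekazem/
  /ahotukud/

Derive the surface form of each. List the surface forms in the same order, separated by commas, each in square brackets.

/esekazem/:
  A Intervocalic Voicing: [esekazem] → [esegazem]
  B Palatal Assibilation: no change — [esegazem]
  C Glottal Epenthesis: [esegazem] → [hesegazem]
  D Regressive Voicing Assimilation: no change — [hesegazem]
  E Final Obstruent Devoicing: no change — [hesegazem]
/ahotukud/:
  A Intervocalic Voicing: [ahotukud] → [ahodugud]
  B Palatal Assibilation: no change — [ahodugud]
  C Glottal Epenthesis: [ahodugud] → [hahodugud]
  D Regressive Voicing Assimilation: no change — [hahodugud]
  E Final Obstruent Devoicing: [hahodugud] → [hahodugut]

[hesegazem], [hahodugut]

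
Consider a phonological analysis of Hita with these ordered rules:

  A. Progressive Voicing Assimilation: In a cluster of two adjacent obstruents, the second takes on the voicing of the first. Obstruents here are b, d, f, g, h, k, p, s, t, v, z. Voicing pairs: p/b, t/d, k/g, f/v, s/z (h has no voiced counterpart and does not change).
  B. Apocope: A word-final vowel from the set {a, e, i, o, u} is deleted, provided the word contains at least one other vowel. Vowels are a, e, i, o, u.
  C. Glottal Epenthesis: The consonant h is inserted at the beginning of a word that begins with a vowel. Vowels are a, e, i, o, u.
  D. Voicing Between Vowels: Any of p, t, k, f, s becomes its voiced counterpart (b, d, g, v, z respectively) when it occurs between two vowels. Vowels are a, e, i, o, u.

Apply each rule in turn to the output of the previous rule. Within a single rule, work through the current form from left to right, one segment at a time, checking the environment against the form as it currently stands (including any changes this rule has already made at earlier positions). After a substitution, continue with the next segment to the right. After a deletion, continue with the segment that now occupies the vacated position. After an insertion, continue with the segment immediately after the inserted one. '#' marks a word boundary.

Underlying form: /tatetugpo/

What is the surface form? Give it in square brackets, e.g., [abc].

A Progressive Voicing Assimilation: [tatetugpo] → [tatetugbo]
B Apocope: [tatetugbo] → [tatetugb]
C Glottal Epenthesis: no change — [tatetugb]
D Voicing Between Vowels: [tatetugb] → [tadedugb]

[tadedugb]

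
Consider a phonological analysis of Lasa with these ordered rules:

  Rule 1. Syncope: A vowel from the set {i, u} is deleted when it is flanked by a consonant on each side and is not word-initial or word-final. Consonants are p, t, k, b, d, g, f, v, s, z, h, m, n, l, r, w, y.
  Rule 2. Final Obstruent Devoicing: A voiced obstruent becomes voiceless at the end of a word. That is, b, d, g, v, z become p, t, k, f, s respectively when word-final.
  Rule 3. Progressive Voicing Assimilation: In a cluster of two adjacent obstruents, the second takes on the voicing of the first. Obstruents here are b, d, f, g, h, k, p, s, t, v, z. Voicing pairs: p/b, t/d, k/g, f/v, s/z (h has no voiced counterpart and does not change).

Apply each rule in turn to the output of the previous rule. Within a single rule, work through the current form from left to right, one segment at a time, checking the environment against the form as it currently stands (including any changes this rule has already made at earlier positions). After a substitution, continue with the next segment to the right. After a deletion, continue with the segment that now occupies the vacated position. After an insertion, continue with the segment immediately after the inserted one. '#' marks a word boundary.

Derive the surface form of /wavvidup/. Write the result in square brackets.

[wavvdb]

Rule 1 Syncope: [wavvidup] → [wavvdp]
Rule 2 Final Obstruent Devoicing: no change — [wavvdp]
Rule 3 Progressive Voicing Assimilation: [wavvdp] → [wavvdb]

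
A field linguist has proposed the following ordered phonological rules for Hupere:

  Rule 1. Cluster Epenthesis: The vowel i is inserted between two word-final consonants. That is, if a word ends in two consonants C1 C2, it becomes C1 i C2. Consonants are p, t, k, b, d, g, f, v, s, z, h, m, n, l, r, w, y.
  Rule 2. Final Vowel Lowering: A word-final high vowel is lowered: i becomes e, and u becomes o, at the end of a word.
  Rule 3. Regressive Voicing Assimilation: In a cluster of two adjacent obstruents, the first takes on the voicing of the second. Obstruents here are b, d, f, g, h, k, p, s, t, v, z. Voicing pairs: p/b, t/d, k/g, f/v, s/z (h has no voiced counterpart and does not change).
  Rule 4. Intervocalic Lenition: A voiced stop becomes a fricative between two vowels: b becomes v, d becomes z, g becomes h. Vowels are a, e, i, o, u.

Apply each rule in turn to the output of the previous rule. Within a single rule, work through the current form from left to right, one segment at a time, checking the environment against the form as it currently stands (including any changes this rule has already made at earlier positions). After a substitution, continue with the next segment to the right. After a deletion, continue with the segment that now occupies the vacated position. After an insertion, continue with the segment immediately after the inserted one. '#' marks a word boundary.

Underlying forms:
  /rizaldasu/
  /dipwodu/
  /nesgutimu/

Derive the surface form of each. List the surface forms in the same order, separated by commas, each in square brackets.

[rizaldaso], [dipwozo], [nezgutimo]

/rizaldasu/:
  Rule 1 Cluster Epenthesis: no change — [rizaldasu]
  Rule 2 Final Vowel Lowering: [rizaldasu] → [rizaldaso]
  Rule 3 Regressive Voicing Assimilation: no change — [rizaldaso]
  Rule 4 Intervocalic Lenition: no change — [rizaldaso]
/dipwodu/:
  Rule 1 Cluster Epenthesis: no change — [dipwodu]
  Rule 2 Final Vowel Lowering: [dipwodu] → [dipwodo]
  Rule 3 Regressive Voicing Assimilation: no change — [dipwodo]
  Rule 4 Intervocalic Lenition: [dipwodo] → [dipwozo]
/nesgutimu/:
  Rule 1 Cluster Epenthesis: no change — [nesgutimu]
  Rule 2 Final Vowel Lowering: [nesgutimu] → [nesgutimo]
  Rule 3 Regressive Voicing Assimilation: [nesgutimo] → [nezgutimo]
  Rule 4 Intervocalic Lenition: no change — [nezgutimo]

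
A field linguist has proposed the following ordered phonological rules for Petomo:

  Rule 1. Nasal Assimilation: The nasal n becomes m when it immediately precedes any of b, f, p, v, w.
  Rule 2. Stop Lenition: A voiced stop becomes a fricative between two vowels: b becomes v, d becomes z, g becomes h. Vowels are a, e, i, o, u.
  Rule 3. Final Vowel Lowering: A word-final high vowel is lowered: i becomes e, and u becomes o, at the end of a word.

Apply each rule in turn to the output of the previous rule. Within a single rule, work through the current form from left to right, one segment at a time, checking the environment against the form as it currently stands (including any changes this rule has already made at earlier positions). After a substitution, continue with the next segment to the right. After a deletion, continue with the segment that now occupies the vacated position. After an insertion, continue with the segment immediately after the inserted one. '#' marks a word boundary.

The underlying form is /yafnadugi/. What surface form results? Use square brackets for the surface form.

Rule 1 Nasal Assimilation: no change — [yafnadugi]
Rule 2 Stop Lenition: [yafnadugi] → [yafnazuhi]
Rule 3 Final Vowel Lowering: [yafnazuhi] → [yafnazuhe]

[yafnazuhe]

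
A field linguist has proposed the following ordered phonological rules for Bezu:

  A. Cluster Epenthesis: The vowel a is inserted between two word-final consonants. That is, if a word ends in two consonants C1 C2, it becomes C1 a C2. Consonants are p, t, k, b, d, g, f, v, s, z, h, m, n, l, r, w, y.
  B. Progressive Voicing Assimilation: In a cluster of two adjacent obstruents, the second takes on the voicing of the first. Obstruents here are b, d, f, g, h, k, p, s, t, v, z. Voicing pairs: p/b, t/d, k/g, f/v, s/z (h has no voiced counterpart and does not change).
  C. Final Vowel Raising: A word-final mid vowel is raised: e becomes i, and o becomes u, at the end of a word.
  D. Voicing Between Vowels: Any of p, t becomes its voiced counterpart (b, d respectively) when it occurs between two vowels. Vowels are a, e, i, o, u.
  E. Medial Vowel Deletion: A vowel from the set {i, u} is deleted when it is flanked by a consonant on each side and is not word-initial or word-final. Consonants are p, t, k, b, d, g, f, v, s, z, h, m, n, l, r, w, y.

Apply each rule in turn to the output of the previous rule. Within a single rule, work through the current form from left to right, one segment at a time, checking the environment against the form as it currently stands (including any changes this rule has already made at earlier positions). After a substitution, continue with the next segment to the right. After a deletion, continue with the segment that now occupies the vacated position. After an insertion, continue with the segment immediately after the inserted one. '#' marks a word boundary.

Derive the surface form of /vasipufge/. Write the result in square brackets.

A Cluster Epenthesis: no change — [vasipufge]
B Progressive Voicing Assimilation: [vasipufge] → [vasipufke]
C Final Vowel Raising: [vasipufke] → [vasipufki]
D Voicing Between Vowels: [vasipufki] → [vasibufki]
E Medial Vowel Deletion: [vasibufki] → [vasbfki]

[vasbfki]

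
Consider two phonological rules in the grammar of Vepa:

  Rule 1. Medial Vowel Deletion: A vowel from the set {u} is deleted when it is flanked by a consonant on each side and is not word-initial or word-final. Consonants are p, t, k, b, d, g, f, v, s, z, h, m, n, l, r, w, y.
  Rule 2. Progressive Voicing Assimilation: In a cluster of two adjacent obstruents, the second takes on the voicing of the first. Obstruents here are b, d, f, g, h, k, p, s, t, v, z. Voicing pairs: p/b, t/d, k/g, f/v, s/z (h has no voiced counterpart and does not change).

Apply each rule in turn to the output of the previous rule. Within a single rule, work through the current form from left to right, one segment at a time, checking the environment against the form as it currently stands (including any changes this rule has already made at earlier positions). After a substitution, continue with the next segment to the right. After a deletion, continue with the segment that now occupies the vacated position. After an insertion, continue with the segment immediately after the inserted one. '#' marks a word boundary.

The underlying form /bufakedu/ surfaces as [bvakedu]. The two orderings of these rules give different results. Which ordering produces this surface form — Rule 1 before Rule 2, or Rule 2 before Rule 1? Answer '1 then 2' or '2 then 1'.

1 then 2

Order 1 then 2:
  1 Medial Vowel Deletion: [bufakedu] → [bfakedu]
  2 Progressive Voicing Assimilation: [bfakedu] → [bvakedu]
  result: [bvakedu]
Order 2 then 1:
  2 Progressive Voicing Assimilation: no change — [bufakedu]
  1 Medial Vowel Deletion: [bufakedu] → [bfakedu]
  result: [bfakedu]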